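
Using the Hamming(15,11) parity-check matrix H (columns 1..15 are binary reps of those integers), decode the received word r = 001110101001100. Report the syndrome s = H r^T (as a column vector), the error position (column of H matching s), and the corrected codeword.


s = (1, 1, 0, 1)^T, error position = 13, corrected codeword c = 001110101001000

Compute s = H r^T mod 2 one row at a time:
  s_1 = 0 + 1 + 0 + 0 + 1 + 1 + 0 + 0 = 3 ≡ 1 (mod 2).
  s_2 = 1 + 1 + 0 + 1 + 1 + 1 + 0 + 0 = 5 ≡ 1 (mod 2).
  s_3 = 0 + 1 + 0 + 1 + 0 + 0 + 0 + 0 = 2 ≡ 0 (mod 2).
  s_4 = 0 + 1 + 1 + 1 + 1 + 0 + 1 + 0 = 5 ≡ 1 (mod 2).
s = (1, 1, 0, 1)^T — this equals column 13 of H (binary 1101), so error is at position 13.
Correct: flip bit 13 of r = 001110101001100 to get c = 001110101001000.


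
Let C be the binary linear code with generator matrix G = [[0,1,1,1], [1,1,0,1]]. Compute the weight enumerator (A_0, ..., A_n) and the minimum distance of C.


Weight distribution: A_0 = 1, A_2 = 1, A_3 = 2. Minimum distance d = 2.

Enumerate all 2^2 = 4 messages m ∈ F_2^2.
For each, compute codeword c = mG in F_2^4, then tally its weight.
  m = 00 → c = 0000, weight = 0.
  m = 10 → c = 0111, weight = 3.
  m = 01 → c = 1101, weight = 3.
  m = 11 → c = 1010, weight = 2.
Tally weights:
  weight 0: 1 codewords.
  weight 2: 1 codewords.
  weight 3: 2 codewords.
Minimum distance d = smallest w > 0 with A_w > 0 = 2.
Sanity: Σ A_w = 4 = 2^2 = 4 ✓.


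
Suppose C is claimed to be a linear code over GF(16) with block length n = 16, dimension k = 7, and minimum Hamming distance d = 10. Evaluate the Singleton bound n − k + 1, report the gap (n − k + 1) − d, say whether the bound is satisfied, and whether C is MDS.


Singleton RHS = n − k + 1 = 10, slack = 0, bound satisfied, MDS.

Singleton bound: d ≤ n − k + 1.
Here n = 16, k = 7, so n − k + 1 = 10.
Given d = 10, check d ≤ 10: YES.
Slack = (n − k + 1) − d = 0.
The code is MDS (slack = 0).
Description: the claimed parameters are [16, 7, 10]_16; such a code would be MDS (meets Singleton bound).


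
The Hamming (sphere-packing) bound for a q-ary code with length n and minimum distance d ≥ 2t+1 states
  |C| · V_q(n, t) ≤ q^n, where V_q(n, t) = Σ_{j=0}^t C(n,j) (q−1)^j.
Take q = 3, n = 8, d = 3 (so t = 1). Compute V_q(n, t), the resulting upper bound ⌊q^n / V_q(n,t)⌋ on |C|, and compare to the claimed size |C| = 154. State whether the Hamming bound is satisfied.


V_q(n, t) = 17, q^n = 6561, Hamming bound = 385, |C| = 154 ≤ bound (satisfied).

Step 1: Compute V_q(n, t) = Σ_{j=0}^1 C(n, j) (q−1)^j.
  j = 0: C(8,0)·(2)^0 = 1·1 = 1.
  j = 1: C(8,1)·(2)^1 = 8·2 = 16.
  V_q(n, t) = 1 + 16 = 17.
Step 2: q^n = 3^8 = 6561.
Step 3: Hamming bound ⌊q^n / V_q(n,t)⌋ = ⌊6561/17⌋ = 385.
Step 4: Compare |C| = 154 to 385: satisfied.
The claimed |C| lies below the Hamming bound.


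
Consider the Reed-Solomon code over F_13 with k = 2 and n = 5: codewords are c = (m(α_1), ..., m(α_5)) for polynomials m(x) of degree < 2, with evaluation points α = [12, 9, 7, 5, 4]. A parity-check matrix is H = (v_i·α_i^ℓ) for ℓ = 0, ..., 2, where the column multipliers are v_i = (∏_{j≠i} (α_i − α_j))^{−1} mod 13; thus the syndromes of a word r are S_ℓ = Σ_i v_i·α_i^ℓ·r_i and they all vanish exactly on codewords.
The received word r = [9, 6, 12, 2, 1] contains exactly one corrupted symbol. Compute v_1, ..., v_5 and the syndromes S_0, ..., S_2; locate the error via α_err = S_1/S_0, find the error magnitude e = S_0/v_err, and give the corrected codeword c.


S = (1, 7, 10), error at position 3, error magnitude e = 8, c = [9, 6, 4, 2, 1].

Step 1: column multipliers v_i = (∏_{j≠i}(α_i − α_j))^{−1} mod 13.
  i = 1 (α = 12): (12−9)(12−7)(12−5)(12−4) = 3·5·7·8 = 840 ≡ 8, so v_1 = 8^{−1} = 5 (mod 13).
  i = 2 (α = 9): (9−12)(9−7)(9−5)(9−4) = (−3)·2·4·5 = −120 ≡ 10, so v_2 = 10^{−1} = 4 (mod 13).
  i = 3 (α = 7): (7−12)(7−9)(7−5)(7−4) = (−5)·(−2)·2·3 = 60 ≡ 8, so v_3 = 8^{−1} = 5 (mod 13).
  i = 4 (α = 5): (5−12)(5−9)(5−7)(5−4) = (−7)·(−4)·(−2)·1 = −56 ≡ 9, so v_4 = 9^{−1} = 3 (mod 13).
  i = 5 (α = 4): (4−12)(4−9)(4−7)(4−5) = (−8)·(−5)·(−3)·(−1) = 120 ≡ 3, so v_5 = 3^{−1} = 9 (mod 13).
  v = [5, 4, 5, 3, 9].
Step 2: syndromes of r = [9, 6, 12, 2, 1] (all sums mod 13).
  S_0 = Σ v_i r_i = 5·9 + 4·6 + 5·12 + 3·2 + 9·1 = 144 ≡ 1.
  S_1 = Σ v_i α_i r_i = 5·12·9 + 4·9·6 + 5·7·12 + 3·5·2 + 9·4·1 = 1242 ≡ 7.
  α_i^2 mod 13 = [1, 3, 10, 12, 3].
  S_2 = Σ v_i α_i^2 r_i = 5·1·9 + 4·3·6 + 5·10·12 + 3·12·2 + 9·3·1 = 816 ≡ 10.
  S = (1, 7, 10) ≠ 0, so r is not a codeword (an error is present).
Step 3: locate the error. For a single error e at position i, S_ℓ = v_i·e·α_i^ℓ, so α_err = S_1/S_0.
  S_0^{−1} = 1^{−1} = 1 (mod 13), so α_err = 7·1 = 7 ≡ 7 = α_3. Error position i = 3.
  Consistency check: S_2/S_1 = 10·2 = 20 ≡ 7 = α_err ✓ (single-error assumption holds).
Step 4: error magnitude e = S_0/v_3 = S_0·∏_{j≠3}(α_3 − α_j) = 1·8 = 8 ≡ 8 (mod 13).
Step 5: correct position 3: c_3 = r_3 − e = 12 − 8 ≡ 4 (mod 13). Hence c = [9, 6, 4, 2, 1].
  Check: interpolating c through the α_i gives m(x) = 10 + 1·x (degree < 2) with m(α_i) = c_i for every i, so c is indeed a codeword.


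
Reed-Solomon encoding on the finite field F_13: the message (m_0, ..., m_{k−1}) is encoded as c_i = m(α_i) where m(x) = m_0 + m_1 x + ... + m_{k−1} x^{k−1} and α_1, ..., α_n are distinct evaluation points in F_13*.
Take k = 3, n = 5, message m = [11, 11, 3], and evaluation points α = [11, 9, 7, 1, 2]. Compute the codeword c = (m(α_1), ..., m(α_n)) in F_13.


c = [1, 2, 1, 12, 6]

Message polynomial: m(x) = 11 + 11·x + 3·x^2 (mod 13).
For each evaluation point α_i, compute m(α_i) mod 13:
  α_1 = 11: Horner steps 3 → 5 → 1, so m(11) = 1.
  α_2 = 9: Horner steps 3 → 12 → 2, so m(9) = 2.
  α_3 = 7: Horner steps 3 → 6 → 1, so m(7) = 1.
  α_4 = 1: Horner steps 3 → 1 → 12, so m(1) = 12.
  α_5 = 2: Horner steps 3 → 4 → 6, so m(2) = 6.
Codeword c = [1, 2, 1, 12, 6] ∈ F_13^5.


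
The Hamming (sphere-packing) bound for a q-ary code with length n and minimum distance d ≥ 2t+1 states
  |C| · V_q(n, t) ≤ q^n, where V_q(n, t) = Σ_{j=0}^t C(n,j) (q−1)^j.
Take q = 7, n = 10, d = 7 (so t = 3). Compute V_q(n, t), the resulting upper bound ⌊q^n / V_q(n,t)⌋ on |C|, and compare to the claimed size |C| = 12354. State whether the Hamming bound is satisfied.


V_q(n, t) = 27601, q^n = 282475249, Hamming bound = 10234, |C| = 12354 > bound (violated).

Step 1: Compute V_q(n, t) = Σ_{j=0}^3 C(n, j) (q−1)^j.
  j = 0: C(10,0)·(6)^0 = 1·1 = 1.
  j = 1: C(10,1)·(6)^1 = 10·6 = 60.
  j = 2: C(10,2)·(6)^2 = 45·36 = 1620.
  j = 3: C(10,3)·(6)^3 = 120·216 = 25920.
  V_q(n, t) = 1 + 60 + 1620 + 25920 = 27601.
Step 2: q^n = 7^10 = 282475249.
Step 3: Hamming bound ⌊q^n / V_q(n,t)⌋ = ⌊282475249/27601⌋ = 10234.
Step 4: Compare |C| = 12354 to 10234: violated.
The claimed |C| lies above the Hamming bound, so no 7-ary code of length 10 with d ≥ 7 can have 12354 codewords.


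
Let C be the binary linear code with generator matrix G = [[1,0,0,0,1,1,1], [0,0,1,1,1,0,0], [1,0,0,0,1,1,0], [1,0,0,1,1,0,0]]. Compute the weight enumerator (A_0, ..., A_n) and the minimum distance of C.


Weight distribution: A_0 = 1, A_1 = 1, A_2 = 2, A_3 = 6, A_4 = 5, A_5 = 1. Minimum distance d = 1.

Enumerate all 2^4 = 16 messages m ∈ F_2^4.
For each, compute codeword c = mG in F_2^7, then tally its weight.
  m = 0000 → c = 0000000, weight = 0.
  m = 1000 → c = 1000111, weight = 4.
  m = 0100 → c = 0011100, weight = 3.
  m = 1100 → c = 1011011, weight = 5.
  m = 0010 → c = 1000110, weight = 3.
  m = 1010 → c = 0000001, weight = 1.
  m = 0110 → c = 1011010, weight = 4.
  m = 1110 → c = 0011101, weight = 4.
  m = 0001 → c = 1001100, weight = 3.
  m = 1001 → c = 0001011, weight = 3.
  m = 0101 → c = 1010000, weight = 2.
  m = 1101 → c = 0010111, weight = 4.
  m = 0011 → c = 0001010, weight = 2.
  m = 1011 → c = 1001101, weight = 4.
  m = 0111 → c = 0010110, weight = 3.
  m = 1111 → c = 1010001, weight = 3.
Tally weights:
  weight 0: 1 codewords.
  weight 1: 1 codewords.
  weight 2: 2 codewords.
  weight 3: 6 codewords.
  weight 4: 5 codewords.
  weight 5: 1 codewords.
Minimum distance d = smallest w > 0 with A_w > 0 = 1.
Sanity: Σ A_w = 16 = 2^4 = 16 ✓.


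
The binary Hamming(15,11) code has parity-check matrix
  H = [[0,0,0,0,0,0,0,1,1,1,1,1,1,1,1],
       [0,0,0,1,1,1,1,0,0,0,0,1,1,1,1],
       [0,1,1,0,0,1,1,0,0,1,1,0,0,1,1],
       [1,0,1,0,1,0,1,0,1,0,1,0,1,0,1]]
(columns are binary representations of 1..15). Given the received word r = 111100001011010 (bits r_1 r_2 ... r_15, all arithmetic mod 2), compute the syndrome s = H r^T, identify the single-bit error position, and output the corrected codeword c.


s = (0, 1, 0, 0)^T, error position = 4, corrected codeword c = 111000001011010

Compute s = H r^T mod 2 one row at a time:
  s_1 = 0 + 1 + 0 + 1 + 1 + 0 + 1 + 0 = 4 ≡ 0 (mod 2).
  s_2 = 1 + 0 + 0 + 0 + 1 + 0 + 1 + 0 = 3 ≡ 1 (mod 2).
  s_3 = 1 + 1 + 0 + 0 + 0 + 1 + 1 + 0 = 4 ≡ 0 (mod 2).
  s_4 = 1 + 1 + 0 + 0 + 1 + 1 + 0 + 0 = 4 ≡ 0 (mod 2).
s = (0, 1, 0, 0)^T — this equals column 4 of H (binary 0100), so error is at position 4.
Correct: flip bit 4 of r = 111100001011010 to get c = 111000001011010.


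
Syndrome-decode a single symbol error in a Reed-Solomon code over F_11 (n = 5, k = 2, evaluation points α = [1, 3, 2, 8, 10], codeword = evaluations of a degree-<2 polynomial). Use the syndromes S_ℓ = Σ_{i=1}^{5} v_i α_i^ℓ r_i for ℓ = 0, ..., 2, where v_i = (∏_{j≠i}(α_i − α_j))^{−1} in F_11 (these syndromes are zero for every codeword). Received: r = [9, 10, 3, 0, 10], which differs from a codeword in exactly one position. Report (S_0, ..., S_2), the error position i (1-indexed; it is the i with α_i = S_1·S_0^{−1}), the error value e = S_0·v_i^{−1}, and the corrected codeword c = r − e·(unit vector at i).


S = (6, 7, 10), error at position 2, error magnitude e = 2, c = [9, 8, 3, 0, 10].

Step 1: column multipliers v_i = (∏_{j≠i}(α_i − α_j))^{−1} mod 11.
  i = 1 (α = 1): (1−3)(1−2)(1−8)(1−10) = (−2)·(−1)·(−7)·(−9) = 126 ≡ 5, so v_1 = 5^{−1} = 9 (mod 11).
  i = 2 (α = 3): (3−1)(3−2)(3−8)(3−10) = 2·1·(−5)·(−7) = 70 ≡ 4, so v_2 = 4^{−1} = 3 (mod 11).
  i = 3 (α = 2): (2−1)(2−3)(2−8)(2−10) = 1·(−1)·(−6)·(−8) = −48 ≡ 7, so v_3 = 7^{−1} = 8 (mod 11).
  i = 4 (α = 8): (8−1)(8−3)(8−2)(8−10) = 7·5·6·(−2) = −420 ≡ 9, so v_4 = 9^{−1} = 5 (mod 11).
  i = 5 (α = 10): (10−1)(10−3)(10−2)(10−8) = 9·7·8·2 = 1008 ≡ 7, so v_5 = 7^{−1} = 8 (mod 11).
  v = [9, 3, 8, 5, 8].
Step 2: syndromes of r = [9, 10, 3, 0, 10] (all sums mod 11).
  S_0 = Σ v_i r_i = 9·9 + 3·10 + 8·3 + 5·0 + 8·10 = 215 ≡ 6.
  S_1 = Σ v_i α_i r_i = 9·1·9 + 3·3·10 + 8·2·3 + 5·8·0 + 8·10·10 = 1019 ≡ 7.
  α_i^2 mod 11 = [1, 9, 4, 9, 1].
  S_2 = Σ v_i α_i^2 r_i = 9·1·9 + 3·9·10 + 8·4·3 + 5·9·0 + 8·1·10 = 527 ≡ 10.
  S = (6, 7, 10) ≠ 0, so r is not a codeword (an error is present).
Step 3: locate the error. For a single error e at position i, S_ℓ = v_i·e·α_i^ℓ, so α_err = S_1/S_0.
  S_0^{−1} = 6^{−1} = 2 (mod 11), so α_err = 7·2 = 14 ≡ 3 = α_2. Error position i = 2.
  Consistency check: S_2/S_1 = 10·8 = 80 ≡ 3 = α_err ✓ (single-error assumption holds).
Step 4: error magnitude e = S_0/v_2 = S_0·∏_{j≠2}(α_2 − α_j) = 6·4 = 24 ≡ 2 (mod 11).
Step 5: correct position 2: c_2 = r_2 − e = 10 − 2 ≡ 8 (mod 11). Hence c = [9, 8, 3, 0, 10].
  Check: interpolating c through the α_i gives m(x) = 4 + 5·x (degree < 2) with m(α_i) = c_i for every i, so c is indeed a codeword.


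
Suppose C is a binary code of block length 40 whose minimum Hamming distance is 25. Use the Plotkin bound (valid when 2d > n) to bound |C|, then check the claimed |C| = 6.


Plotkin bound M ≤ 4; given |C| = 6 > bound (violated).

Check applicability: 2d = 50, n = 40.
2d − n = 10 > 0, so Plotkin applies.
Compute d/(2d−n) = 25/10 ≈ 2.5000.
⌊d/(2d−n)⌋ = 2.
Plotkin bound: M ≤ 2·2 = 4.
Given |C| = 6, check: VIOLATED.
This |C| is above the Plotkin bound, so no binary code with n = 40, d = 25 and 6 codewords exists.


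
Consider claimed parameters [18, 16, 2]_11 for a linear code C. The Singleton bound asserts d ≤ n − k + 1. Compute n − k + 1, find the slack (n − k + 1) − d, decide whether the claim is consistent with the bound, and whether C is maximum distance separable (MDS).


Singleton RHS = n − k + 1 = 3, slack = 1, bound satisfied, not MDS.

Singleton bound: d ≤ n − k + 1.
Here n = 18, k = 16, so n − k + 1 = 3.
Given d = 2, check d ≤ 3: YES.
Slack = (n − k + 1) − d = 1.
The code is NOT MDS (slack = 1 > 0).
Description: the claimed parameters are [18, 16, 2]_11; such a code would be non-MDS.


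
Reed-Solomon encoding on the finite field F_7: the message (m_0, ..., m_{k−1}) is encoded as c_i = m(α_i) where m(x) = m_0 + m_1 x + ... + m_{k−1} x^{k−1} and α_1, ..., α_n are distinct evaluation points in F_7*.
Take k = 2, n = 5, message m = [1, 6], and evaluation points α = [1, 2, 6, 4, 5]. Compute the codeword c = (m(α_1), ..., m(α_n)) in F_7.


c = [0, 6, 2, 4, 3]

Message polynomial: m(x) = 1 + 6·x (mod 7).
For each evaluation point α_i, compute m(α_i) mod 7:
  α_1 = 1: Horner steps 6 → 0, so m(1) = 0.
  α_2 = 2: Horner steps 6 → 6, so m(2) = 6.
  α_3 = 6: Horner steps 6 → 2, so m(6) = 2.
  α_4 = 4: Horner steps 6 → 4, so m(4) = 4.
  α_5 = 5: Horner steps 6 → 3, so m(5) = 3.
Codeword c = [0, 6, 2, 4, 3] ∈ F_7^5.


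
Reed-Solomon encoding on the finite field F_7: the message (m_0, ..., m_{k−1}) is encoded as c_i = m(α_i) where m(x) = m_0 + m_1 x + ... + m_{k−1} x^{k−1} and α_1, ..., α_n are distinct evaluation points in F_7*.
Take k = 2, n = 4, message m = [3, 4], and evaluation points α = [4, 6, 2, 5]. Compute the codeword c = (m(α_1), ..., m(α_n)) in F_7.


c = [5, 6, 4, 2]

Message polynomial: m(x) = 3 + 4·x (mod 7).
For each evaluation point α_i, compute m(α_i) mod 7:
  α_1 = 4: Horner steps 4 → 5, so m(4) = 5.
  α_2 = 6: Horner steps 4 → 6, so m(6) = 6.
  α_3 = 2: Horner steps 4 → 4, so m(2) = 4.
  α_4 = 5: Horner steps 4 → 2, so m(5) = 2.
Codeword c = [5, 6, 4, 2] ∈ F_7^4.


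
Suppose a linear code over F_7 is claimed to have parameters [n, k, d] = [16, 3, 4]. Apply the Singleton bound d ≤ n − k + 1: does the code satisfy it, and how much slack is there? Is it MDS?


Singleton RHS = n − k + 1 = 14, slack = 10, bound satisfied, not MDS.

Singleton bound: d ≤ n − k + 1.
Here n = 16, k = 3, so n − k + 1 = 14.
Given d = 4, check d ≤ 14: YES.
Slack = (n − k + 1) − d = 10.
The code is NOT MDS (slack = 10 > 0).
Description: the claimed parameters are [16, 3, 4]_7; such a code would be non-MDS.


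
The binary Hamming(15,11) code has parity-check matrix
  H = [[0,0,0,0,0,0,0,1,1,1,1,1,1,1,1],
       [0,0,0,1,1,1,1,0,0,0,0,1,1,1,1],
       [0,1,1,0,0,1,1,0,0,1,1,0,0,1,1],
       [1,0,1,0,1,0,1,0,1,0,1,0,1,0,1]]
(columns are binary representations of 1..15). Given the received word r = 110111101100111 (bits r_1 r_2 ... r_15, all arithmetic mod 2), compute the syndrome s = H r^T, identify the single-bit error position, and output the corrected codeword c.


s = (1, 1, 0, 0)^T, error position = 12, corrected codeword c = 110111101101111

Compute s = H r^T mod 2 one row at a time:
  s_1 = 0 + 1 + 1 + 0 + 0 + 1 + 1 + 1 = 5 ≡ 1 (mod 2).
  s_2 = 1 + 1 + 1 + 1 + 0 + 1 + 1 + 1 = 7 ≡ 1 (mod 2).
  s_3 = 1 + 0 + 1 + 1 + 1 + 0 + 1 + 1 = 6 ≡ 0 (mod 2).
  s_4 = 1 + 0 + 1 + 1 + 1 + 0 + 1 + 1 = 6 ≡ 0 (mod 2).
s = (1, 1, 0, 0)^T — this equals column 12 of H (binary 1100), so error is at position 12.
Correct: flip bit 12 of r = 110111101100111 to get c = 110111101101111.


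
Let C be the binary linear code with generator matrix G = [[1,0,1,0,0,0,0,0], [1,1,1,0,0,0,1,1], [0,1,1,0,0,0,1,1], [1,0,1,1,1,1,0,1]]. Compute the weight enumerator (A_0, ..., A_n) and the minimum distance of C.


Weight distribution: A_0 = 1, A_1 = 2, A_2 = 1, A_3 = 1, A_4 = 3, A_5 = 4, A_6 = 3, A_7 = 1. Minimum distance d = 1.

Enumerate all 2^4 = 16 messages m ∈ F_2^4.
For each, compute codeword c = mG in F_2^8, then tally its weight.
  m = 0000 → c = 00000000, weight = 0.
  m = 1000 → c = 10100000, weight = 2.
  m = 0100 → c = 11100011, weight = 5.
  m = 1100 → c = 01000011, weight = 3.
  m = 0010 → c = 01100011, weight = 4.
  m = 1010 → c = 11000011, weight = 4.
  m = 0110 → c = 10000000, weight = 1.
  m = 1110 → c = 00100000, weight = 1.
  m = 0001 → c = 10111101, weight = 6.
  m = 1001 → c = 00011101, weight = 4.
  m = 0101 → c = 01011110, weight = 5.
  m = 1101 → c = 11111110, weight = 7.
  m = 0011 → c = 11011110, weight = 6.
  m = 1011 → c = 01111110, weight = 6.
  m = 0111 → c = 00111101, weight = 5.
  m = 1111 → c = 10011101, weight = 5.
Tally weights:
  weight 0: 1 codewords.
  weight 1: 2 codewords.
  weight 2: 1 codewords.
  weight 3: 1 codewords.
  weight 4: 3 codewords.
  weight 5: 4 codewords.
  weight 6: 3 codewords.
  weight 7: 1 codewords.
Minimum distance d = smallest w > 0 with A_w > 0 = 1.
Sanity: Σ A_w = 16 = 2^4 = 16 ✓.


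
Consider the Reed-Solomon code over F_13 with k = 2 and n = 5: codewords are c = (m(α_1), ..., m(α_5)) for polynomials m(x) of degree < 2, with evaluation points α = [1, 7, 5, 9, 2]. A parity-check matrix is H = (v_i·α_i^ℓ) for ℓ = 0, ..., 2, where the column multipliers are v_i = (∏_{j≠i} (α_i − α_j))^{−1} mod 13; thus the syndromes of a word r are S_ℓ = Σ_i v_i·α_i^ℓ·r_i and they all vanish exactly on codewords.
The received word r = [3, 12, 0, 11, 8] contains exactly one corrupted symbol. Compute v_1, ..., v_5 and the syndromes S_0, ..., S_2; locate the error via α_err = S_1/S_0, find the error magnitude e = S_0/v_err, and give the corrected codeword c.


S = (4, 4, 4), error at position 1, error magnitude e = 1, c = [2, 12, 0, 11, 8].

Step 1: column multipliers v_i = (∏_{j≠i}(α_i − α_j))^{−1} mod 13.
  i = 1 (α = 1): (1−7)(1−5)(1−9)(1−2) = (−6)·(−4)·(−8)·(−1) = 192 ≡ 10, so v_1 = 10^{−1} = 4 (mod 13).
  i = 2 (α = 7): (7−1)(7−5)(7−9)(7−2) = 6·2·(−2)·5 = −120 ≡ 10, so v_2 = 10^{−1} = 4 (mod 13).
  i = 3 (α = 5): (5−1)(5−7)(5−9)(5−2) = 4·(−2)·(−4)·3 = 96 ≡ 5, so v_3 = 5^{−1} = 8 (mod 13).
  i = 4 (α = 9): (9−1)(9−7)(9−5)(9−2) = 8·2·4·7 = 448 ≡ 6, so v_4 = 6^{−1} = 11 (mod 13).
  i = 5 (α = 2): (2−1)(2−7)(2−5)(2−9) = 1·(−5)·(−3)·(−7) = −105 ≡ 12, so v_5 = 12^{−1} = 12 (mod 13).
  v = [4, 4, 8, 11, 12].
Step 2: syndromes of r = [3, 12, 0, 11, 8] (all sums mod 13).
  S_0 = Σ v_i r_i = 4·3 + 4·12 + 8·0 + 11·11 + 12·8 = 277 ≡ 4.
  S_1 = Σ v_i α_i r_i = 4·1·3 + 4·7·12 + 8·5·0 + 11·9·11 + 12·2·8 = 1629 ≡ 4.
  α_i^2 mod 13 = [1, 10, 12, 3, 4].
  S_2 = Σ v_i α_i^2 r_i = 4·1·3 + 4·10·12 + 8·12·0 + 11·3·11 + 12·4·8 = 1239 ≡ 4.
  S = (4, 4, 4) ≠ 0, so r is not a codeword (an error is present).
Step 3: locate the error. For a single error e at position i, S_ℓ = v_i·e·α_i^ℓ, so α_err = S_1/S_0.
  S_0^{−1} = 4^{−1} = 10 (mod 13), so α_err = 4·10 = 40 ≡ 1 = α_1. Error position i = 1.
  Consistency check: S_2/S_1 = 4·10 = 40 ≡ 1 = α_err ✓ (single-error assumption holds).
Step 4: error magnitude e = S_0/v_1 = S_0·∏_{j≠1}(α_1 − α_j) = 4·10 = 40 ≡ 1 (mod 13).
Step 5: correct position 1: c_1 = r_1 − e = 3 − 1 ≡ 2 (mod 13). Hence c = [2, 12, 0, 11, 8].
  Check: interpolating c through the α_i gives m(x) = 9 + 6·x (degree < 2) with m(α_i) = c_i for every i, so c is indeed a codeword.


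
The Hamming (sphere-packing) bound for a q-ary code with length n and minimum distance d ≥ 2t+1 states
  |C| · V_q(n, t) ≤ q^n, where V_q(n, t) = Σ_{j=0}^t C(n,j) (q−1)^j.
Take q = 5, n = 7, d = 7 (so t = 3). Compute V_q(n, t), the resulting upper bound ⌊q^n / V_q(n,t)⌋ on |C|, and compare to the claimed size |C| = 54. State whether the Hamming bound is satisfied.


V_q(n, t) = 2605, q^n = 78125, Hamming bound = 29, |C| = 54 > bound (violated).

Step 1: Compute V_q(n, t) = Σ_{j=0}^3 C(n, j) (q−1)^j.
  j = 0: C(7,0)·(4)^0 = 1·1 = 1.
  j = 1: C(7,1)·(4)^1 = 7·4 = 28.
  j = 2: C(7,2)·(4)^2 = 21·16 = 336.
  j = 3: C(7,3)·(4)^3 = 35·64 = 2240.
  V_q(n, t) = 1 + 28 + 336 + 2240 = 2605.
Step 2: q^n = 5^7 = 78125.
Step 3: Hamming bound ⌊q^n / V_q(n,t)⌋ = ⌊78125/2605⌋ = 29.
Step 4: Compare |C| = 54 to 29: violated.
The claimed |C| lies above the Hamming bound, so no 5-ary code of length 7 with d ≥ 7 can have 54 codewords.


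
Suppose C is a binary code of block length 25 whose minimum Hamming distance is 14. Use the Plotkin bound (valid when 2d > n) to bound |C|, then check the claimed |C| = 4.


Plotkin bound M ≤ 8; given |C| = 4 ≤ bound (satisfied).

Check applicability: 2d = 28, n = 25.
2d − n = 3 > 0, so Plotkin applies.
Compute d/(2d−n) = 14/3 ≈ 4.6667.
⌊d/(2d−n)⌋ = 4.
Plotkin bound: M ≤ 2·4 = 8.
Given |C| = 4, check: satisfied.
This |C| is below the Plotkin bound.


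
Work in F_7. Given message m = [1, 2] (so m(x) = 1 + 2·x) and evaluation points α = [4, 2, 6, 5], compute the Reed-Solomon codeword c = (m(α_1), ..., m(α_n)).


c = [2, 5, 6, 4]

Message polynomial: m(x) = 1 + 2·x (mod 7).
For each evaluation point α_i, compute m(α_i) mod 7:
  α_1 = 4: Horner steps 2 → 2, so m(4) = 2.
  α_2 = 2: Horner steps 2 → 5, so m(2) = 5.
  α_3 = 6: Horner steps 2 → 6, so m(6) = 6.
  α_4 = 5: Horner steps 2 → 4, so m(5) = 4.
Codeword c = [2, 5, 6, 4] ∈ F_7^4.


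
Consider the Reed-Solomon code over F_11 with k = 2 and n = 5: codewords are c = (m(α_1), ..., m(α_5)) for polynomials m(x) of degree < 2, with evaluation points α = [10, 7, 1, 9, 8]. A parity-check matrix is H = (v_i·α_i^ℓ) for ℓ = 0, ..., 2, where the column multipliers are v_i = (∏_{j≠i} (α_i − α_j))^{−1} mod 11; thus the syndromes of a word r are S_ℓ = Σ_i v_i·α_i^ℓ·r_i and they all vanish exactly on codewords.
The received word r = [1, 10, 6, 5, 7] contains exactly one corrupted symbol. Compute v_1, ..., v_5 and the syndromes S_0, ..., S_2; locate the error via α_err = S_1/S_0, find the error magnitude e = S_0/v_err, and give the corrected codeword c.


S = (2, 7, 8), error at position 4, error magnitude e = 1, c = [1, 10, 6, 4, 7].

Step 1: column multipliers v_i = (∏_{j≠i}(α_i − α_j))^{−1} mod 11.
  i = 1 (α = 10): (10−7)(10−1)(10−9)(10−8) = 3·9·1·2 = 54 ≡ 10, so v_1 = 10^{−1} = 10 (mod 11).
  i = 2 (α = 7): (7−10)(7−1)(7−9)(7−8) = (−3)·6·(−2)·(−1) = −36 ≡ 8, so v_2 = 8^{−1} = 7 (mod 11).
  i = 3 (α = 1): (1−10)(1−7)(1−9)(1−8) = (−9)·(−6)·(−8)·(−7) = 3024 ≡ 10, so v_3 = 10^{−1} = 10 (mod 11).
  i = 4 (α = 9): (9−10)(9−7)(9−1)(9−8) = (−1)·2·8·1 = −16 ≡ 6, so v_4 = 6^{−1} = 2 (mod 11).
  i = 5 (α = 8): (8−10)(8−7)(8−1)(8−9) = (−2)·1·7·(−1) = 14 ≡ 3, so v_5 = 3^{−1} = 4 (mod 11).
  v = [10, 7, 10, 2, 4].
Step 2: syndromes of r = [1, 10, 6, 5, 7] (all sums mod 11).
  S_0 = Σ v_i r_i = 10·1 + 7·10 + 10·6 + 2·5 + 4·7 = 178 ≡ 2.
  S_1 = Σ v_i α_i r_i = 10·10·1 + 7·7·10 + 10·1·6 + 2·9·5 + 4·8·7 = 964 ≡ 7.
  α_i^2 mod 11 = [1, 5, 1, 4, 9].
  S_2 = Σ v_i α_i^2 r_i = 10·1·1 + 7·5·10 + 10·1·6 + 2·4·5 + 4·9·7 = 712 ≡ 8.
  S = (2, 7, 8) ≠ 0, so r is not a codeword (an error is present).
Step 3: locate the error. For a single error e at position i, S_ℓ = v_i·e·α_i^ℓ, so α_err = S_1/S_0.
  S_0^{−1} = 2^{−1} = 6 (mod 11), so α_err = 7·6 = 42 ≡ 9 = α_4. Error position i = 4.
  Consistency check: S_2/S_1 = 8·8 = 64 ≡ 9 = α_err ✓ (single-error assumption holds).
Step 4: error magnitude e = S_0/v_4 = S_0·∏_{j≠4}(α_4 − α_j) = 2·6 = 12 ≡ 1 (mod 11).
Step 5: correct position 4: c_4 = r_4 − e = 5 − 1 ≡ 4 (mod 11). Hence c = [1, 10, 6, 4, 7].
  Check: interpolating c through the α_i gives m(x) = 9 + 8·x (degree < 2) with m(α_i) = c_i for every i, so c is indeed a codeword.


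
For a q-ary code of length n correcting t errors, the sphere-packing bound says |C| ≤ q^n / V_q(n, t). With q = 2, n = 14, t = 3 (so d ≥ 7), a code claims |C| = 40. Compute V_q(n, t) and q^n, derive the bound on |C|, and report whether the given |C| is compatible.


V_q(n, t) = 470, q^n = 16384, Hamming bound = 34, |C| = 40 > bound (violated).

Step 1: Compute V_q(n, t) = Σ_{j=0}^3 C(n, j) (q−1)^j.
  j = 0: C(14,0)·(1)^0 = 1·1 = 1.
  j = 1: C(14,1)·(1)^1 = 14·1 = 14.
  j = 2: C(14,2)·(1)^2 = 91·1 = 91.
  j = 3: C(14,3)·(1)^3 = 364·1 = 364.
  V_q(n, t) = 1 + 14 + 91 + 364 = 470.
Step 2: q^n = 2^14 = 16384.
Step 3: Hamming bound ⌊q^n / V_q(n,t)⌋ = ⌊16384/470⌋ = 34.
Step 4: Compare |C| = 40 to 34: violated.
The claimed |C| lies above the Hamming bound, so no 2-ary code of length 14 with d ≥ 7 can have 40 codewords.


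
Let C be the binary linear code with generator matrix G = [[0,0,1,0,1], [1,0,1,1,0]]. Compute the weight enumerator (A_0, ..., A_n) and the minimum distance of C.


Weight distribution: A_0 = 1, A_2 = 1, A_3 = 2. Minimum distance d = 2.

Enumerate all 2^2 = 4 messages m ∈ F_2^2.
For each, compute codeword c = mG in F_2^5, then tally its weight.
  m = 00 → c = 00000, weight = 0.
  m = 10 → c = 00101, weight = 2.
  m = 01 → c = 10110, weight = 3.
  m = 11 → c = 10011, weight = 3.
Tally weights:
  weight 0: 1 codewords.
  weight 2: 1 codewords.
  weight 3: 2 codewords.
Minimum distance d = smallest w > 0 with A_w > 0 = 2.
Sanity: Σ A_w = 4 = 2^2 = 4 ✓.


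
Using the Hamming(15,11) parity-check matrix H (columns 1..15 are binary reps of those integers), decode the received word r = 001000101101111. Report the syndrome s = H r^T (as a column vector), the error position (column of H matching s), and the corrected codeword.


s = (0, 1, 1, 1)^T, error position = 7, corrected codeword c = 001000001101111

Compute s = H r^T mod 2 one row at a time:
  s_1 = 0 + 1 + 1 + 0 + 1 + 1 + 1 + 1 = 6 ≡ 0 (mod 2).
  s_2 = 0 + 0 + 0 + 1 + 1 + 1 + 1 + 1 = 5 ≡ 1 (mod 2).
  s_3 = 0 + 1 + 0 + 1 + 1 + 0 + 1 + 1 = 5 ≡ 1 (mod 2).
  s_4 = 0 + 1 + 0 + 1 + 1 + 0 + 1 + 1 = 5 ≡ 1 (mod 2).
s = (0, 1, 1, 1)^T — this equals column 7 of H (binary 0111), so error is at position 7.
Correct: flip bit 7 of r = 001000101101111 to get c = 001000001101111.


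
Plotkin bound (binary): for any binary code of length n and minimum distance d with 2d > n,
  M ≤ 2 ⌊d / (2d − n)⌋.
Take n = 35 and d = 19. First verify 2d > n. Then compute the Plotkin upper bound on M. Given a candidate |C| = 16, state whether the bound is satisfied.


Plotkin bound M ≤ 12; given |C| = 16 > bound (violated).

Check applicability: 2d = 38, n = 35.
2d − n = 3 > 0, so Plotkin applies.
Compute d/(2d−n) = 19/3 ≈ 6.3333.
⌊d/(2d−n)⌋ = 6.
Plotkin bound: M ≤ 2·6 = 12.
Given |C| = 16, check: VIOLATED.
This |C| is above the Plotkin bound, so no binary code with n = 35, d = 19 and 16 codewords exists.


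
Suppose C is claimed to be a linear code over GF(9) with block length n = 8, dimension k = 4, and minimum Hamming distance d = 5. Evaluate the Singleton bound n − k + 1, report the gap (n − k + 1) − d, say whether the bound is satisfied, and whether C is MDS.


Singleton RHS = n − k + 1 = 5, slack = 0, bound satisfied, MDS.

Singleton bound: d ≤ n − k + 1.
Here n = 8, k = 4, so n − k + 1 = 5.
Given d = 5, check d ≤ 5: YES.
Slack = (n − k + 1) − d = 0.
The code is MDS (slack = 0).
Description: the claimed parameters are [8, 4, 5]_9; such a code would be MDS (meets Singleton bound).


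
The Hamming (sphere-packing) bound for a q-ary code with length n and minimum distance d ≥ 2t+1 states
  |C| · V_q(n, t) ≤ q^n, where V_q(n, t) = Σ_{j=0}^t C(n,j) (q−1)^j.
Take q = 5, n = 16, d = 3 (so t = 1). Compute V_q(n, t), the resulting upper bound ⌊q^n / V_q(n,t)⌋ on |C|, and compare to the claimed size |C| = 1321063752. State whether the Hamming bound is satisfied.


V_q(n, t) = 65, q^n = 152587890625, Hamming bound = 2347506009, |C| = 1321063752 ≤ bound (satisfied).

Step 1: Compute V_q(n, t) = Σ_{j=0}^1 C(n, j) (q−1)^j.
  j = 0: C(16,0)·(4)^0 = 1·1 = 1.
  j = 1: C(16,1)·(4)^1 = 16·4 = 64.
  V_q(n, t) = 1 + 64 = 65.
Step 2: q^n = 5^16 = 152587890625.
Step 3: Hamming bound ⌊q^n / V_q(n,t)⌋ = ⌊152587890625/65⌋ = 2347506009.
Step 4: Compare |C| = 1321063752 to 2347506009: satisfied.
The claimed |C| lies below the Hamming bound.


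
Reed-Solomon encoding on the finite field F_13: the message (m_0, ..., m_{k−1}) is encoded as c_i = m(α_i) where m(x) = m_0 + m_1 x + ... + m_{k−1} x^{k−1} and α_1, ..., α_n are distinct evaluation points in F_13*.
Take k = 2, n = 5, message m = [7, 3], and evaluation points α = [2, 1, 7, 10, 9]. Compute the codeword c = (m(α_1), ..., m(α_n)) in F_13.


c = [0, 10, 2, 11, 8]

Message polynomial: m(x) = 7 + 3·x (mod 13).
For each evaluation point α_i, compute m(α_i) mod 13:
  α_1 = 2: Horner steps 3 → 0, so m(2) = 0.
  α_2 = 1: Horner steps 3 → 10, so m(1) = 10.
  α_3 = 7: Horner steps 3 → 2, so m(7) = 2.
  α_4 = 10: Horner steps 3 → 11, so m(10) = 11.
  α_5 = 9: Horner steps 3 → 8, so m(9) = 8.
Codeword c = [0, 10, 2, 11, 8] ∈ F_13^5.


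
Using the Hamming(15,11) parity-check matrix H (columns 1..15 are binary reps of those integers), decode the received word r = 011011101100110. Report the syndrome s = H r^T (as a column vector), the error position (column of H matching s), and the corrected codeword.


s = (0, 1, 0, 1)^T, error position = 5, corrected codeword c = 011001101100110

Compute s = H r^T mod 2 one row at a time:
  s_1 = 0 + 1 + 1 + 0 + 0 + 1 + 1 + 0 = 4 ≡ 0 (mod 2).
  s_2 = 0 + 1 + 1 + 1 + 0 + 1 + 1 + 0 = 5 ≡ 1 (mod 2).
  s_3 = 1 + 1 + 1 + 1 + 1 + 0 + 1 + 0 = 6 ≡ 0 (mod 2).
  s_4 = 0 + 1 + 1 + 1 + 1 + 0 + 1 + 0 = 5 ≡ 1 (mod 2).
s = (0, 1, 0, 1)^T — this equals column 5 of H (binary 0101), so error is at position 5.
Correct: flip bit 5 of r = 011011101100110 to get c = 011001101100110.


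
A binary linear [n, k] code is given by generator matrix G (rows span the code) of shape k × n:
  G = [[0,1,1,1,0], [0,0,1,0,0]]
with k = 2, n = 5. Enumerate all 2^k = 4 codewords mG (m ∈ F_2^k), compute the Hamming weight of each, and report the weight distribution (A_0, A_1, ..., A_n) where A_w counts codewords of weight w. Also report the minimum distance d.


Weight distribution: A_0 = 1, A_1 = 1, A_2 = 1, A_3 = 1. Minimum distance d = 1.

Enumerate all 2^2 = 4 messages m ∈ F_2^2.
For each, compute codeword c = mG in F_2^5, then tally its weight.
  m = 00 → c = 00000, weight = 0.
  m = 10 → c = 01110, weight = 3.
  m = 01 → c = 00100, weight = 1.
  m = 11 → c = 01010, weight = 2.
Tally weights:
  weight 0: 1 codewords.
  weight 1: 1 codewords.
  weight 2: 1 codewords.
  weight 3: 1 codewords.
Minimum distance d = smallest w > 0 with A_w > 0 = 1.
Sanity: Σ A_w = 4 = 2^2 = 4 ✓.


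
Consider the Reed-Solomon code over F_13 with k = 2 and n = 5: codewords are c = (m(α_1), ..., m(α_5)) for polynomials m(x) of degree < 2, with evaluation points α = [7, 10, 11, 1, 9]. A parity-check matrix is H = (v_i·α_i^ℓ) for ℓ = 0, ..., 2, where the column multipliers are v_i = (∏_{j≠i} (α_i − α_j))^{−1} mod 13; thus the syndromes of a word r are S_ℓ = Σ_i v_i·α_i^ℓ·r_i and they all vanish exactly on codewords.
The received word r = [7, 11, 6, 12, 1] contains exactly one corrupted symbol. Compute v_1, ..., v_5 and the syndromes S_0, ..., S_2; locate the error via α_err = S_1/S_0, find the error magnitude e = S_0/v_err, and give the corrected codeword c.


S = (12, 2, 9), error at position 3, error magnitude e = 11, c = [7, 11, 8, 12, 1].

Step 1: column multipliers v_i = (∏_{j≠i}(α_i − α_j))^{−1} mod 13.
  i = 1 (α = 7): (7−10)(7−11)(7−1)(7−9) = (−3)·(−4)·6·(−2) = −144 ≡ 12, so v_1 = 12^{−1} = 12 (mod 13).
  i = 2 (α = 10): (10−7)(10−11)(10−1)(10−9) = 3·(−1)·9·1 = −27 ≡ 12, so v_2 = 12^{−1} = 12 (mod 13).
  i = 3 (α = 11): (11−7)(11−10)(11−1)(11−9) = 4·1·10·2 = 80 ≡ 2, so v_3 = 2^{−1} = 7 (mod 13).
  i = 4 (α = 1): (1−7)(1−10)(1−11)(1−9) = (−6)·(−9)·(−10)·(−8) = 4320 ≡ 4, so v_4 = 4^{−1} = 10 (mod 13).
  i = 5 (α = 9): (9−7)(9−10)(9−11)(9−1) = 2·(−1)·(−2)·8 = 32 ≡ 6, so v_5 = 6^{−1} = 11 (mod 13).
  v = [12, 12, 7, 10, 11].
Step 2: syndromes of r = [7, 11, 6, 12, 1] (all sums mod 13).
  S_0 = Σ v_i r_i = 12·7 + 12·11 + 7·6 + 10·12 + 11·1 = 389 ≡ 12.
  S_1 = Σ v_i α_i r_i = 12·7·7 + 12·10·11 + 7·11·6 + 10·1·12 + 11·9·1 = 2589 ≡ 2.
  α_i^2 mod 13 = [10, 9, 4, 1, 3].
  S_2 = Σ v_i α_i^2 r_i = 12·10·7 + 12·9·11 + 7·4·6 + 10·1·12 + 11·3·1 = 2349 ≡ 9.
  S = (12, 2, 9) ≠ 0, so r is not a codeword (an error is present).
Step 3: locate the error. For a single error e at position i, S_ℓ = v_i·e·α_i^ℓ, so α_err = S_1/S_0.
  S_0^{−1} = 12^{−1} = 12 (mod 13), so α_err = 2·12 = 24 ≡ 11 = α_3. Error position i = 3.
  Consistency check: S_2/S_1 = 9·7 = 63 ≡ 11 = α_err ✓ (single-error assumption holds).
Step 4: error magnitude e = S_0/v_3 = S_0·∏_{j≠3}(α_3 − α_j) = 12·2 = 24 ≡ 11 (mod 13).
Step 5: correct position 3: c_3 = r_3 − e = 6 − 11 ≡ 8 (mod 13). Hence c = [7, 11, 8, 12, 1].
  Check: interpolating c through the α_i gives m(x) = 2 + 10·x (degree < 2) with m(α_i) = c_i for every i, so c is indeed a codeword.


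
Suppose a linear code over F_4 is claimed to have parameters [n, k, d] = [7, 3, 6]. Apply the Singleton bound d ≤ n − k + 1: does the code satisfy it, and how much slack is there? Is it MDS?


Singleton RHS = n − k + 1 = 5, slack = -1, bound violated (no such code; not MDS).

Singleton bound: d ≤ n − k + 1.
Here n = 7, k = 3, so n − k + 1 = 5.
Given d = 6, check d ≤ 5: NO.
Slack = (n − k + 1) − d = -1.
The slack is negative: d = 6 exceeds n − k + 1 = 5 by 1, so the Singleton bound is violated and no linear [7, 3, 6]_4 code can exist. In particular it is not MDS (MDS requires d = n − k + 1 exactly).
Description: the claimed parameters are [7, 3, 6]_4; such a code would be impossible (violates the Singleton bound).


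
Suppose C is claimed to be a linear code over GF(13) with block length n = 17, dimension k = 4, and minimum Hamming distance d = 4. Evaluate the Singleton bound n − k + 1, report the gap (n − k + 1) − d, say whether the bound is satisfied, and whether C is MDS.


Singleton RHS = n − k + 1 = 14, slack = 10, bound satisfied, not MDS.

Singleton bound: d ≤ n − k + 1.
Here n = 17, k = 4, so n − k + 1 = 14.
Given d = 4, check d ≤ 14: YES.
Slack = (n − k + 1) − d = 10.
The code is NOT MDS (slack = 10 > 0).
Description: the claimed parameters are [17, 4, 4]_13; such a code would be non-MDS.


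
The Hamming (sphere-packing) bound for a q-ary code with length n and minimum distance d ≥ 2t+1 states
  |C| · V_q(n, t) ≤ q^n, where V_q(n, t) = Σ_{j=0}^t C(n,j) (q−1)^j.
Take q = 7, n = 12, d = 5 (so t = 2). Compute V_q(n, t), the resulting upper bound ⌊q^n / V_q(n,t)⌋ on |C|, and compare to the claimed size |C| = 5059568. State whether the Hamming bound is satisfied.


V_q(n, t) = 2449, q^n = 13841287201, Hamming bound = 5651811, |C| = 5059568 ≤ bound (satisfied).

Step 1: Compute V_q(n, t) = Σ_{j=0}^2 C(n, j) (q−1)^j.
  j = 0: C(12,0)·(6)^0 = 1·1 = 1.
  j = 1: C(12,1)·(6)^1 = 12·6 = 72.
  j = 2: C(12,2)·(6)^2 = 66·36 = 2376.
  V_q(n, t) = 1 + 72 + 2376 = 2449.
Step 2: q^n = 7^12 = 13841287201.
Step 3: Hamming bound ⌊q^n / V_q(n,t)⌋ = ⌊13841287201/2449⌋ = 5651811.
Step 4: Compare |C| = 5059568 to 5651811: satisfied.
The claimed |C| lies below the Hamming bound.


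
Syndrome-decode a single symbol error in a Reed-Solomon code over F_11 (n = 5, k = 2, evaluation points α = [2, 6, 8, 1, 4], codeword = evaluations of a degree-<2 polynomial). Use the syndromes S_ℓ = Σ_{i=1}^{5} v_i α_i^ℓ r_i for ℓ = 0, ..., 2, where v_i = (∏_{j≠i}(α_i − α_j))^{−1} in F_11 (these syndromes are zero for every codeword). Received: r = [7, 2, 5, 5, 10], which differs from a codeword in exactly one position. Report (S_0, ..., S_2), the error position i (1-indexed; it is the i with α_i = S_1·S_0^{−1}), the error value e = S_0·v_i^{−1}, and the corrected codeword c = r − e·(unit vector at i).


S = (10, 10, 10), error at position 4, error magnitude e = 5, c = [7, 2, 5, 0, 10].

Step 1: column multipliers v_i = (∏_{j≠i}(α_i − α_j))^{−1} mod 11.
  i = 1 (α = 2): (2−6)(2−8)(2−1)(2−4) = (−4)·(−6)·1·(−2) = −48 ≡ 7, so v_1 = 7^{−1} = 8 (mod 11).
  i = 2 (α = 6): (6−2)(6−8)(6−1)(6−4) = 4·(−2)·5·2 = −80 ≡ 8, so v_2 = 8^{−1} = 7 (mod 11).
  i = 3 (α = 8): (8−2)(8−6)(8−1)(8−4) = 6·2·7·4 = 336 ≡ 6, so v_3 = 6^{−1} = 2 (mod 11).
  i = 4 (α = 1): (1−2)(1−6)(1−8)(1−4) = (−1)·(−5)·(−7)·(−3) = 105 ≡ 6, so v_4 = 6^{−1} = 2 (mod 11).
  i = 5 (α = 4): (4−2)(4−6)(4−8)(4−1) = 2·(−2)·(−4)·3 = 48 ≡ 4, so v_5 = 4^{−1} = 3 (mod 11).
  v = [8, 7, 2, 2, 3].
Step 2: syndromes of r = [7, 2, 5, 5, 10] (all sums mod 11).
  S_0 = Σ v_i r_i = 8·7 + 7·2 + 2·5 + 2·5 + 3·10 = 120 ≡ 10.
  S_1 = Σ v_i α_i r_i = 8·2·7 + 7·6·2 + 2·8·5 + 2·1·5 + 3·4·10 = 406 ≡ 10.
  α_i^2 mod 11 = [4, 3, 9, 1, 5].
  S_2 = Σ v_i α_i^2 r_i = 8·4·7 + 7·3·2 + 2·9·5 + 2·1·5 + 3·5·10 = 516 ≡ 10.
  S = (10, 10, 10) ≠ 0, so r is not a codeword (an error is present).
Step 3: locate the error. For a single error e at position i, S_ℓ = v_i·e·α_i^ℓ, so α_err = S_1/S_0.
  S_0^{−1} = 10^{−1} = 10 (mod 11), so α_err = 10·10 = 100 ≡ 1 = α_4. Error position i = 4.
  Consistency check: S_2/S_1 = 10·10 = 100 ≡ 1 = α_err ✓ (single-error assumption holds).
Step 4: error magnitude e = S_0/v_4 = S_0·∏_{j≠4}(α_4 − α_j) = 10·6 = 60 ≡ 5 (mod 11).
Step 5: correct position 4: c_4 = r_4 − e = 5 − 5 ≡ 0 (mod 11). Hence c = [7, 2, 5, 0, 10].
  Check: interpolating c through the α_i gives m(x) = 4 + 7·x (degree < 2) with m(α_i) = c_i for every i, so c is indeed a codeword.


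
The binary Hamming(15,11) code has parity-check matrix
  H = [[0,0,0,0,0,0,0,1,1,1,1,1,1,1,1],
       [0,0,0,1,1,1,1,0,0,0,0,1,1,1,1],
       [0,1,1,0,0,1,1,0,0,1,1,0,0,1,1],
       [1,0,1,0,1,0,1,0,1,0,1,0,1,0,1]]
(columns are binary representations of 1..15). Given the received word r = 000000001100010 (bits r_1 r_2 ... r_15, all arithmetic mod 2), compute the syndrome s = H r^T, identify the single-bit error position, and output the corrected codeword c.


s = (1, 1, 0, 1)^T, error position = 13, corrected codeword c = 000000001100110

Compute s = H r^T mod 2 one row at a time:
  s_1 = 0 + 1 + 1 + 0 + 0 + 0 + 1 + 0 = 3 ≡ 1 (mod 2).
  s_2 = 0 + 0 + 0 + 0 + 0 + 0 + 1 + 0 = 1 ≡ 1 (mod 2).
  s_3 = 0 + 0 + 0 + 0 + 1 + 0 + 1 + 0 = 2 ≡ 0 (mod 2).
  s_4 = 0 + 0 + 0 + 0 + 1 + 0 + 0 + 0 = 1 ≡ 1 (mod 2).
s = (1, 1, 0, 1)^T — this equals column 13 of H (binary 1101), so error is at position 13.
Correct: flip bit 13 of r = 000000001100010 to get c = 000000001100110.


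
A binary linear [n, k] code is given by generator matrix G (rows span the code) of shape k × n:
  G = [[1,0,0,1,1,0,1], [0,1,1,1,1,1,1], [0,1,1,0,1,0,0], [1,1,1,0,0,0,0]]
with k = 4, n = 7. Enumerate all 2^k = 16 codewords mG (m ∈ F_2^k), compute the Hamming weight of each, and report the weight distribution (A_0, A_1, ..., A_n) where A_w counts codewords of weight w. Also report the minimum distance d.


Weight distribution: A_0 = 1, A_1 = 1, A_2 = 2, A_3 = 4, A_4 = 3, A_5 = 3, A_6 = 2. Minimum distance d = 1.

Enumerate all 2^4 = 16 messages m ∈ F_2^4.
For each, compute codeword c = mG in F_2^7, then tally its weight.
  m = 0000 → c = 0000000, weight = 0.
  m = 1000 → c = 1001101, weight = 4.
  m = 0100 → c = 0111111, weight = 6.
  m = 1100 → c = 1110010, weight = 4.
  m = 0010 → c = 0110100, weight = 3.
  m = 1010 → c = 1111001, weight = 5.
  m = 0110 → c = 0001011, weight = 3.
  m = 1110 → c = 1000110, weight = 3.
  m = 0001 → c = 1110000, weight = 3.
  m = 1001 → c = 0111101, weight = 5.
  m = 0101 → c = 1001111, weight = 5.
  m = 1101 → c = 0000010, weight = 1.
  m = 0011 → c = 1000100, weight = 2.
  m = 1011 → c = 0001001, weight = 2.
  m = 0111 → c = 1111011, weight = 6.
  m = 1111 → c = 0110110, weight = 4.
Tally weights:
  weight 0: 1 codewords.
  weight 1: 1 codewords.
  weight 2: 2 codewords.
  weight 3: 4 codewords.
  weight 4: 3 codewords.
  weight 5: 3 codewords.
  weight 6: 2 codewords.
Minimum distance d = smallest w > 0 with A_w > 0 = 1.
Sanity: Σ A_w = 16 = 2^4 = 16 ✓.
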